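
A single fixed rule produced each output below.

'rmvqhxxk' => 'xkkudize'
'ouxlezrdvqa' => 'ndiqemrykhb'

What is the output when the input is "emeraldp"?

cqynerzr

Rule — reverse the string, then shift every letter 13 places forward in the alphabet (wrapping around) — i.e. ROT13.
"emeraldp" → "pdlareme" → "cqynerzr".
(Check on "rmvqhxxk": → "kxxhqvmr" → "xkkudize" ✓)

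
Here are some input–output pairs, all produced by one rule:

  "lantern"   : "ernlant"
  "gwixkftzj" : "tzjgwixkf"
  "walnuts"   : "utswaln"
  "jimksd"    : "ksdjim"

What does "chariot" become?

The rule is to move the last 3 characters to the front (rotate right by 3).
Doing the same to "chariot": "iotchar".

iotchar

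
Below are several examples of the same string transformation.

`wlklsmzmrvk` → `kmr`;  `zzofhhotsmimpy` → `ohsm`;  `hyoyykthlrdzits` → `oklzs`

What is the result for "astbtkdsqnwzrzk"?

The rule is to keep one character in every 3, starting at position 3 (positions 3rd, 6th, 9th, ...).
On "astbtkdsqnwzrzk" that produces "tkqzk".

tkqzk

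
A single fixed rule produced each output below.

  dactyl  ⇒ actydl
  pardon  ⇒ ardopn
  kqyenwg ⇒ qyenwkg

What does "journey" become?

Looking at the pairs, the operation is to swap the first and last characters, then move the first character to the end.
Applying both steps to "journey": "yournej", then "ournejy".
(Check on "kqyenwg": → "gqyenwk" → "qyenwkg" ✓)

ournejy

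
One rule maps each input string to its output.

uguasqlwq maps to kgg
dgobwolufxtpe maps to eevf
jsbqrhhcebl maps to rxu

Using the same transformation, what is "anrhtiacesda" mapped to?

hyuq

The pattern: shift every letter 10 places backward in the alphabet (wrapping around), then keep one character in every 3, starting at position 3 (positions 3rd, 6th, 9th, ...).
On "anrhtiacesda": the first step gives "qdhxjyqsuitq", and the second then gives "hyuq".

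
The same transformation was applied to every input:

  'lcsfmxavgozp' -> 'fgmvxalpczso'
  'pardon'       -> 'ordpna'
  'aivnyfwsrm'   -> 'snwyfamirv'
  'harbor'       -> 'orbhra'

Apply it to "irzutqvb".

zqutibrv

The pattern: take characters alternately from the front and the back (1st, last, 2nd, 2nd-last, ...), then swap the front and back halves of the string.
Working it through for "irzutqvb": intermediate "ibrvzqut", final "zqutibrv".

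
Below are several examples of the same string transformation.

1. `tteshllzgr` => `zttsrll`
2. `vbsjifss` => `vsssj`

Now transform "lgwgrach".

wrlhg

In each case the input is transformed by: sort the characters into reverse alphabetical order, then delete the last 3 characters.
Applying both steps to "lgwgrach": "wrlhggca", then "wrlhg".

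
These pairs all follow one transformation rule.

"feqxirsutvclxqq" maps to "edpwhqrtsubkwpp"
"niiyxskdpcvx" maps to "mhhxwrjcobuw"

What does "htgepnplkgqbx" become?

Rule — shift every letter 1 place backward in the alphabet (wrapping around).
Doing the same to "htgepnplkgqbx": "gsfdomokjfpaw".

gsfdomokjfpaw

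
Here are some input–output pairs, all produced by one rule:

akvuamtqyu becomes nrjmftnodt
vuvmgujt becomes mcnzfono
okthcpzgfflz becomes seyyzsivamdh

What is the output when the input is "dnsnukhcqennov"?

ohggxjvadnglgw

The rule is to shift every letter 7 places backward in the alphabet (wrapping around), then reverse the string.
On "dnsnukhcqennov": the first step gives "wglgndavjxggho", and the second then gives "ohggxjvadnglgw".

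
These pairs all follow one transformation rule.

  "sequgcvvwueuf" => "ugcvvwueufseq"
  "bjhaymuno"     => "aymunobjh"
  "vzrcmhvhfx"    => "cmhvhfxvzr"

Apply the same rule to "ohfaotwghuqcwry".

aotwghuqcwryohf

The pattern: move the first 3 characters to the end (rotate left by 3).
On "ohfaotwghuqcwry" that produces "aotwghuqcwryohf".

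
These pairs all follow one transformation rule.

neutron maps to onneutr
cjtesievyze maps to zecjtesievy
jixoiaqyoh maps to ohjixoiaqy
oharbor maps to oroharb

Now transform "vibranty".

What's happening: move the last 2 characters to the front (rotate right by 2).
So "vibranty" becomes "tyvibran".

tyvibran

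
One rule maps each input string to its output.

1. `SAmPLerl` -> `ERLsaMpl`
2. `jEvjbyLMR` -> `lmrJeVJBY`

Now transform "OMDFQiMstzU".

TZuomdfqImS

What's happening: move the last 3 characters to the front (rotate right by 3), then flip the case of every letter.
"OMDFQiMstzU" → "tzUOMDFQiMs" → "TZuomdfqImS".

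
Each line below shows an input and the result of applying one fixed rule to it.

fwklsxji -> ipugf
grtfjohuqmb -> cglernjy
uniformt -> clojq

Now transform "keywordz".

Each output is the input with this applied: delete the first 3 characters, then shift every letter 3 places backward in the alphabet (wrapping around).
Starting from "keywordz": after the first operation, "wordz"; after the second, "tloaw".

tloaw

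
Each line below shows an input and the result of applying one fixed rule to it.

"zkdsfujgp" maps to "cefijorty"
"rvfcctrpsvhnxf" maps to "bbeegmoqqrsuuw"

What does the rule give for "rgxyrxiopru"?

fhnoqqqtwwx

Rule — sort the characters into alphabetical order, then shift every letter 1 place backward in the alphabet (wrapping around).
Doing the same to "rgxyrxiopru": "fhnoqqqtwwx".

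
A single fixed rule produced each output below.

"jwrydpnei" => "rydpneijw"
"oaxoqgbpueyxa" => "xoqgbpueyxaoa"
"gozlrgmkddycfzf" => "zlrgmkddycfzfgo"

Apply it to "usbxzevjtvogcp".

Each output is the input with this applied: move the first 2 characters to the end (rotate left by 2).
So "usbxzevjtvogcp" becomes "bxzevjtvogcpus".

bxzevjtvogcpus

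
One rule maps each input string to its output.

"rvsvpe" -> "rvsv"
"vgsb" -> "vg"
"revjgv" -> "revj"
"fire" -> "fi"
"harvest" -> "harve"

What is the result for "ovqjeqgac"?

ovqjeqg

Rule — delete the last 2 characters.
Doing the same to "ovqjeqgac": "ovqjeqg".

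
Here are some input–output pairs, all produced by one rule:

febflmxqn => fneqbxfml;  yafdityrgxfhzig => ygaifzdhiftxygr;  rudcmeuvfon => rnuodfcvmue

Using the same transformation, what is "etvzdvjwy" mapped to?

eytwvjzvd

Rule — take characters alternately from the front and the back (1st, last, 2nd, 2nd-last, ...).
Doing the same to "etvzdvjwy": "eytwvjzvd".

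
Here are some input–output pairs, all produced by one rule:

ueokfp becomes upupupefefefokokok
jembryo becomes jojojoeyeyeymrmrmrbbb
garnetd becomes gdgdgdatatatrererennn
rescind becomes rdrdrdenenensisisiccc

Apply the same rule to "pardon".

pnpnpnaoaoaordrdrd

The pattern: repeat every character 3 times, then take characters alternately from the front and the back (1st, last, 2nd, 2nd-last, ...).
Working it through for "pardon": intermediate "pppaaarrrdddooonnn", final "pnpnpnaoaoaordrdrd".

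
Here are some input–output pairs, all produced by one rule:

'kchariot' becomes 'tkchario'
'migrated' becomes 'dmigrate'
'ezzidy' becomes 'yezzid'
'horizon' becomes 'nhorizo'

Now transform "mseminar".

rmsemina

The transformation: move the last character to the front.
On "mseminar" that produces "rmsemina".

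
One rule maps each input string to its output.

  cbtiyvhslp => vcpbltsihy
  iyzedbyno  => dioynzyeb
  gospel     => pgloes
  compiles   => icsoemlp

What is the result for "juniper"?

Rule — take characters alternately from the front and the back (1st, last, 2nd, 2nd-last, ...), then move the last character to the front.
Working it through for "juniper": intermediate "jruenpi", final "ijruenp".

ijruenp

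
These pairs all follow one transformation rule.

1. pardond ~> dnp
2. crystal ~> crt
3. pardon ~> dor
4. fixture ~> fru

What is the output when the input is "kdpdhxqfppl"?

dhlpq

What's happening: sort the characters into alphabetical order, then keep every other character starting from the second (positions 2nd, 4th, 6th, ...).
Applying both steps to "kdpdhxqfppl": "ddfhklpppqx", then "dhlpq".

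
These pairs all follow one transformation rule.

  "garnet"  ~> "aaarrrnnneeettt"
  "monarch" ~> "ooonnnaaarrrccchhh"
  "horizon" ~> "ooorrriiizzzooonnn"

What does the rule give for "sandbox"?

aaannndddbbboooxxx

The pattern: repeat every character 3 times, then delete the first 3 characters.
Applying that to "sandbox" gives "aaannndddbbboooxxx".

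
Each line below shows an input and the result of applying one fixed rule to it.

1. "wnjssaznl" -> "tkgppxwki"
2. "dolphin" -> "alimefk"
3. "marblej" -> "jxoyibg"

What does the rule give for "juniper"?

The rule is to shift every letter 3 places backward in the alphabet (wrapping around).
"juniper" → "grkfmbo".

grkfmbo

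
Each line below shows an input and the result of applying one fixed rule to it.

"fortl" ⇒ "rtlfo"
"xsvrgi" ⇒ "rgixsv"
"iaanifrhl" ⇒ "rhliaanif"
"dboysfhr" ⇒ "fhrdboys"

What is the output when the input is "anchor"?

The pattern: move the last 3 characters to the front (rotate right by 3).
"anchor" → "horanc".

horanc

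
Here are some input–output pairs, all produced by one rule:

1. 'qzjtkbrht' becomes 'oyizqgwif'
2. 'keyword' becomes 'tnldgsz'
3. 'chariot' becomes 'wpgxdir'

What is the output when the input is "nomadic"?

dbpsxrc

In each case the input is transformed by: move the first character to the end, then shift every letter 11 places backward in the alphabet (wrapping around).
On "nomadic": the first step gives "omadicn", and the second then gives "dbpsxrc".
(Check on "keyword": → "eywordk" → "tnldgsz" ✓)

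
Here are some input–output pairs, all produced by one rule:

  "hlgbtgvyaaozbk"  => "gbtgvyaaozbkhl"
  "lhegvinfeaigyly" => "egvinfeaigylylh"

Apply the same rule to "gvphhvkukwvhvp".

What's happening: move the first 2 characters to the end (rotate left by 2).
So "gvphhvkukwvhvp" becomes "phhvkukwvhvpgv".

phhvkukwvhvpgv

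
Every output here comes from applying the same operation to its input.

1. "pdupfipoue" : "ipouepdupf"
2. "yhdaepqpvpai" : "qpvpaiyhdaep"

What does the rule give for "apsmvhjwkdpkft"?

The pattern: swap the front and back halves of the string.
So "apsmvhjwkdpkft" becomes "wkdpkftapsmvhj".

wkdpkftapsmvhj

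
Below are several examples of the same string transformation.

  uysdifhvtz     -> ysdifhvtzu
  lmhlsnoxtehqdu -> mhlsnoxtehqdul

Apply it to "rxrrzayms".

The pattern: move the first character to the end.
"rxrrzayms" → "xrrzaymsr".

xrrzaymsr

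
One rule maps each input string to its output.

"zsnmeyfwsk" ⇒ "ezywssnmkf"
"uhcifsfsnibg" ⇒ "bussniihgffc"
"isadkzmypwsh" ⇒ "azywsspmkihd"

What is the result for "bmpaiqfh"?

Each output is the input with this applied: sort the characters into reverse alphabetical order, then move the last character to the front.
On "bmpaiqfh": the first step gives "qpmihfba", and the second then gives "aqpmihfb".

aqpmihfb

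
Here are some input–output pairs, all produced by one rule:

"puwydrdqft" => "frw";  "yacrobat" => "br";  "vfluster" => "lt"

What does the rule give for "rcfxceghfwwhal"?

Rule — sort the characters into alphabetical order, then keep one character in every 3, starting at position 3 (positions 3rd, 6th, 9th, ...).
"rcfxceghfwwhal" → "acceffghhlrwwx" → "cfhw".

cfhw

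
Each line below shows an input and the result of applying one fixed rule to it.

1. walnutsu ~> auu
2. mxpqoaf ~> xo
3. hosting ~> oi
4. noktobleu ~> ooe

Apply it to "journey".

on

The rule is to keep one character in every 3, starting at position 2 (positions 2nd, 5th, 8th, ...).
Doing the same to "journey": "on".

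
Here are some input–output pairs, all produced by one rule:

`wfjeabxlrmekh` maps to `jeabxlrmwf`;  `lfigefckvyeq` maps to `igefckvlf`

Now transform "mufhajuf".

Rule — delete the last 3 characters, then move the first 2 characters to the end (rotate left by 2).
Starting from "mufhajuf": after the first operation, "mufha"; after the second, "fhamu".
(Check on "lfigefckvyeq": → "lfigefckv" → "igefckvlf" ✓)

fhamu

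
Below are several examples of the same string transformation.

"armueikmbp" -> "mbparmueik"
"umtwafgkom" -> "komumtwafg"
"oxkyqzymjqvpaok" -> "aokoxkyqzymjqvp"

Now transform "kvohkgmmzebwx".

The pattern: move the last 3 characters to the front (rotate right by 3).
On "kvohkgmmzebwx" that produces "bwxkvohkgmmze".

bwxkvohkgmmze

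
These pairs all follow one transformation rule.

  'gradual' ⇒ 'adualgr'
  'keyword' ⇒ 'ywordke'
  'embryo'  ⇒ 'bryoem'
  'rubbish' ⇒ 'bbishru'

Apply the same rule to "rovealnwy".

The transformation: move the first 2 characters to the end (rotate left by 2).
So "rovealnwy" becomes "vealnwyro".

vealnwyro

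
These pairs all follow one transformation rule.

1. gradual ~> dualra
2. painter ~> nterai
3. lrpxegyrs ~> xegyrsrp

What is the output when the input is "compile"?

pileom

The transformation: delete the first character, then move the first 2 characters to the end (rotate left by 2).
"compile" → "ompile" → "pileom".
(Check on "painter": → "ainter" → "nterai" ✓)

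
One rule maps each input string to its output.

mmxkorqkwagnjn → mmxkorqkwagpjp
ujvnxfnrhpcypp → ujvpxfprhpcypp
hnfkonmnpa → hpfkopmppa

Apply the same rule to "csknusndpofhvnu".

Each output is the input with this applied: replace every "n" with "p".
Applying that to "csknusndpofhvnu" gives "cskpuspdpofhvpu".

cskpuspdpofhvpu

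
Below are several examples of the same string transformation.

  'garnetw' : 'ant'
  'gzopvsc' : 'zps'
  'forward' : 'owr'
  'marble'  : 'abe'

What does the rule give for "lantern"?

atr

In each case the input is transformed by: keep every other character starting from the second (positions 2nd, 4th, 6th, ...).
Applying that to "lantern" gives "atr".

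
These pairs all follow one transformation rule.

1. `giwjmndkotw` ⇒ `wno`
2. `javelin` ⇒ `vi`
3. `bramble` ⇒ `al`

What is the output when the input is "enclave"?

Each output is the input with this applied: keep one character in every 3, starting at position 3 (positions 3rd, 6th, 9th, ...).
On "enclave" that produces "cv".

cv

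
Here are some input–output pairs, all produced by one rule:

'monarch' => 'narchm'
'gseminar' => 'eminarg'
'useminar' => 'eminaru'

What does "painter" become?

The transformation: move the first character to the end, then delete the first character.
So "painter" becomes "interp".

interp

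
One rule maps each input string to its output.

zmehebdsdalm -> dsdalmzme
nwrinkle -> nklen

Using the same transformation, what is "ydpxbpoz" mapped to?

What's happening: swap the front and back halves of the string, then delete the last 3 characters.
Applying both steps to "ydpxbpoz": "bpozydpx", then "bpozy".
(Check on "nwrinkle": → "nklenwri" → "nklen" ✓)

bpozy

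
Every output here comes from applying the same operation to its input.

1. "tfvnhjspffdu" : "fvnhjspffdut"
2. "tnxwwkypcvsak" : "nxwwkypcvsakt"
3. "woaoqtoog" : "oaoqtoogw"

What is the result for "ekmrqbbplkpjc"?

kmrqbbplkpjce

Each output is the input with this applied: move the first character to the end.
Doing the same to "ekmrqbbplkpjc": "kmrqbbplkpjce".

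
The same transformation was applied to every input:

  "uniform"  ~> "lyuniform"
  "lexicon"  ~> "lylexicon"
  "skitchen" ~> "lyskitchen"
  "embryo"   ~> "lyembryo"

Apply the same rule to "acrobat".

The pattern: prepend "ly".
So "acrobat" becomes "lyacrobat".

lyacrobat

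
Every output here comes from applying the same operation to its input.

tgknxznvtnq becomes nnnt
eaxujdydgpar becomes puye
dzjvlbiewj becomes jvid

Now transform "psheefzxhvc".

The pattern: keep one character in every 3, starting at position 1 (positions 1st, 4th, 7th, ...), then swap the first and last characters.
For "psheefzxhvc", step one produces "pezv"; step two turns that into "vezp".
(Check on "tgknxznvtnq": → "tnnn" → "nnnt" ✓)

vezp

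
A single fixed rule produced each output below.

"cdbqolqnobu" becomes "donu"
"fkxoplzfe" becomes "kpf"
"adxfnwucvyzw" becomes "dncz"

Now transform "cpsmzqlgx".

The transformation: keep one character in every 3, starting at position 2 (positions 2nd, 5th, 8th, ...).
So "cpsmzqlgx" becomes "pzg".

pzg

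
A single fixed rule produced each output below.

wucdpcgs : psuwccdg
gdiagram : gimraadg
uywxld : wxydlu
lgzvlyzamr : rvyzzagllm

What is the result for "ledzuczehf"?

hluzzcdeef

What's happening: sort the characters into alphabetical order, then swap the front and back halves of the string.
Starting from "ledzuczehf": after the first operation, "cdeefhluzz"; after the second, "hluzzcdeef".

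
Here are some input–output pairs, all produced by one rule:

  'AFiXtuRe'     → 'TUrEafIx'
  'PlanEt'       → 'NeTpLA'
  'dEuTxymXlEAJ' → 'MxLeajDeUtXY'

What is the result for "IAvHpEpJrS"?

ePjRsiaVhP

In each case the input is transformed by: swap the front and back halves of the string, then flip the case of every letter.
Applying both steps to "IAvHpEpJrS": "EpJrSIAvHp", then "ePjRsiaVhP".
(Check on "dEuTxymXlEAJ": → "mXlEAJdEuTxy" → "MxLeajDeUtXY" ✓)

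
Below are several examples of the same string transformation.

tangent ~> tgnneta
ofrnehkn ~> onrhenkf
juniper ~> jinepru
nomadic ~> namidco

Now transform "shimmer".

The transformation: swap each adjacent pair of characters (1↔2, 3↔4, ...), then move the first character to the end.
For "shimmer", step one produces "hsmiemr"; step two turns that into "smiemrh".

smiemrh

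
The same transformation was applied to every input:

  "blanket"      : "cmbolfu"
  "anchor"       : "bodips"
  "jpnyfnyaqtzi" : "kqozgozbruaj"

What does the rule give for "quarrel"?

Looking at the pairs, the operation is to shift every letter 1 place forward in the alphabet (wrapping around).
Applying that to "quarrel" gives "rvbssfm".

rvbssfm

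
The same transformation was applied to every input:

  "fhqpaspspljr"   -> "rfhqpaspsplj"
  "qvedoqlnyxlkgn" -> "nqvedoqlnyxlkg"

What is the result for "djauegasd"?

What's happening: move the last character to the front.
For "djauegasd" the result is "ddjauegas".

ddjauegas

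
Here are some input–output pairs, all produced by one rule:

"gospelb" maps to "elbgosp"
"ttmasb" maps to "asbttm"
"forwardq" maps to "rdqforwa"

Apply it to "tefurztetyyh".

yyhtefurztet

Rule — move the last 3 characters to the front (rotate right by 3).
So "tefurztetyyh" becomes "yyhtefurztet".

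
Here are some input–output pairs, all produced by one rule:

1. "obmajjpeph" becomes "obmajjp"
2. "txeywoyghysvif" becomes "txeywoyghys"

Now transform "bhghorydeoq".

bhghoryd

Rule — delete the last 3 characters.
For "bhghorydeoq" the result is "bhghoryd".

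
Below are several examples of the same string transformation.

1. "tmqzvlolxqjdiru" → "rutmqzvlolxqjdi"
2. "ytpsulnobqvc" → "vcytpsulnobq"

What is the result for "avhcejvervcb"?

cbavhcejverv

Each output is the input with this applied: move the last 2 characters to the front (rotate right by 2).
"avhcejvervcb" → "cbavhcejverv".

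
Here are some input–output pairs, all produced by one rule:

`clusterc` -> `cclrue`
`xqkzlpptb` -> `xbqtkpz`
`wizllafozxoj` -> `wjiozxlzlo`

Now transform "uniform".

Each output is the input with this applied: take characters alternately from the front and the back (1st, last, 2nd, 2nd-last, ...), then delete the last 2 characters.
Starting from "uniform": after the first operation, "umnriof"; after the second, "umnri".
(Check on "xqkzlpptb": → "xbqtkpzpl" → "xbqtkpz" ✓)

umnri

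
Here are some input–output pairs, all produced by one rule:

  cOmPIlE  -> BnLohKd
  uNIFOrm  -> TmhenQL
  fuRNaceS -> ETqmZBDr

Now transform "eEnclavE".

DdMBKZUd

The transformation: flip the case of every letter, then shift every letter 1 place backward in the alphabet (wrapping around).
"eEnclavE" → "EeNCLAVe" → "DdMBKZUd".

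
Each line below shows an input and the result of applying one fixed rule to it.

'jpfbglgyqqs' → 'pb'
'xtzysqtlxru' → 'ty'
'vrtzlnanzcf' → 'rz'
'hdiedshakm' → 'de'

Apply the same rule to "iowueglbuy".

The pattern: keep every other character starting from the second (positions 2nd, 4th, 6th, ...), then delete the last 3 characters.
On "iowueglbuy" that produces "ou".

ou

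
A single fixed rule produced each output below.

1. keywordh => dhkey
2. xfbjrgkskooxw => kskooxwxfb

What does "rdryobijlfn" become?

The transformation: move the first 3 characters to the end (rotate left by 3), then delete the first 3 characters.
For "rdryobijlfn", step one produces "yobijlfnrdr"; step two turns that into "ijlfnrdr".

ijlfnrdr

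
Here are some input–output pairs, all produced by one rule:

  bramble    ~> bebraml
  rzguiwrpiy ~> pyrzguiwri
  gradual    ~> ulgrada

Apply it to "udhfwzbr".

zrudhfwb

Each output is the input with this applied: move the last 2 characters to the front (rotate right by 2), then swap the first and last characters.
For "udhfwzbr", step one produces "brudhfwz"; step two turns that into "zrudhfwb".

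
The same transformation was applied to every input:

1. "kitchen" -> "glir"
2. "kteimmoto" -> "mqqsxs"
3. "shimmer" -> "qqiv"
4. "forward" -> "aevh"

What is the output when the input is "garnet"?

The transformation: delete the first 3 characters, then shift every letter 4 places forward in the alphabet (wrapping around).
For "garnet", step one produces "net"; step two turns that into "rix".
(Check on "shimmer": → "mmer" → "qqiv" ✓)

rix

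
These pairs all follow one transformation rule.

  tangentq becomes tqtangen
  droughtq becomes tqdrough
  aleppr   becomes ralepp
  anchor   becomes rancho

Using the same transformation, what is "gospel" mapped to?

Each output is the input with this applied: swap the front and back halves of the string, then move the first 2 characters to the end (rotate left by 2).
Applying both steps to "gospel": "pelgos", then "lgospe".
(Check on "tangentq": → "entqtang" → "tqtangen" ✓)

lgospe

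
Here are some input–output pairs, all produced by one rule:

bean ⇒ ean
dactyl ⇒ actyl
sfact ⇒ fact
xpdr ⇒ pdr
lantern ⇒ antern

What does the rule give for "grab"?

rab

Looking at the pairs, the operation is to delete the first character.
For "grab" the result is "rab".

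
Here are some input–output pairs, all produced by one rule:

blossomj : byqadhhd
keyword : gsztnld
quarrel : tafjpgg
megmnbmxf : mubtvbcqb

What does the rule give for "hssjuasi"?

hxwhhyjp

In each case the input is transformed by: move the last 2 characters to the front (rotate right by 2), then shift every letter 11 places backward in the alphabet (wrapping around).
"hssjuasi" → "sihssjua" → "hxwhhyjp".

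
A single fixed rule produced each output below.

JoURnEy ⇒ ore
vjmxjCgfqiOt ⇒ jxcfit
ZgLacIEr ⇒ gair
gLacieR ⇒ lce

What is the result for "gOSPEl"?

In each case the input is transformed by: keep every other character starting from the second (positions 2nd, 4th, 6th, ...), then convert every letter to lowercase.
"gOSPEl" → "OPl" → "opl".

opl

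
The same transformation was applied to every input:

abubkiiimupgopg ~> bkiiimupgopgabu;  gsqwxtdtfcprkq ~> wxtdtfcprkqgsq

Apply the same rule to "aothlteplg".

The transformation: move the first 3 characters to the end (rotate left by 3).
Applying that to "aothlteplg" gives "hlteplgaot".

hlteplgaot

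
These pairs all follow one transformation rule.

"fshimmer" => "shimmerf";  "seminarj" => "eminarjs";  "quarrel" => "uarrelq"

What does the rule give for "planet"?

lanetp

The transformation: move the first character to the end.
For "planet" the result is "lanetp".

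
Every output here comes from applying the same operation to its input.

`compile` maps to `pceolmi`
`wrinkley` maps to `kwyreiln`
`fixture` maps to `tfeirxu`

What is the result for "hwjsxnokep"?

nhpwejksox

Looking at the pairs, the operation is to take characters alternately from the front and the back (1st, last, 2nd, 2nd-last, ...), then move the last character to the front.
Starting from "hwjsxnokep": after the first operation, "hpwejksoxn"; after the second, "nhpwejksox".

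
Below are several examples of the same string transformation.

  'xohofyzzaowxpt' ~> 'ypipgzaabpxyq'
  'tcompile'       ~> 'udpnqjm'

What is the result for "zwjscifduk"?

Each output is the input with this applied: delete the last character, then shift every letter 1 place forward in the alphabet (wrapping around).
Starting from "zwjscifduk": after the first operation, "zwjscifdu"; after the second, "axktdjgev".

axktdjgev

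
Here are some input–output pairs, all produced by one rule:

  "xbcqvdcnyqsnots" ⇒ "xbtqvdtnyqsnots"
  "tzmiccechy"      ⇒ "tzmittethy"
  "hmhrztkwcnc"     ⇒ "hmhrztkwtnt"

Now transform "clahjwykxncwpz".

tlahjwykxntwpz

The pattern: replace every "c" with "t".
"clahjwykxncwpz" → "tlahjwykxntwpz".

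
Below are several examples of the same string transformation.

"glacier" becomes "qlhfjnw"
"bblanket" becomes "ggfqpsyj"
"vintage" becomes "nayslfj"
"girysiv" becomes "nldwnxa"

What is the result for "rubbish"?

zwggxnm

Rule — shift every letter 5 places forward in the alphabet (wrapping around), then swap each adjacent pair of characters (1↔2, 3↔4, ...).
On "rubbish": the first step gives "wzggnxm", and the second then gives "zwggxnm".
(Check on "vintage": → "ansyflj" → "nayslfj" ✓)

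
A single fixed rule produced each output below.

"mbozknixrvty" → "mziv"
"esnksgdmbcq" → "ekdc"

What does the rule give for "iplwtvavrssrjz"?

iwasj

In each case the input is transformed by: keep one character in every 3, starting at position 1 (positions 1st, 4th, 7th, ...).
"iplwtvavrssrjz" → "iwasj".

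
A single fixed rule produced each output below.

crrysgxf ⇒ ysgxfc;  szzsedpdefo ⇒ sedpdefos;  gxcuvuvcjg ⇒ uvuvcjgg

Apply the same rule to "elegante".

What's happening: move the first 3 characters to the end (rotate left by 3), then delete the last 2 characters.
Applying that to "elegante" gives "gantee".
(Check on "szzsedpdefo": → "sedpdefoszz" → "sedpdefos" ✓)

gantee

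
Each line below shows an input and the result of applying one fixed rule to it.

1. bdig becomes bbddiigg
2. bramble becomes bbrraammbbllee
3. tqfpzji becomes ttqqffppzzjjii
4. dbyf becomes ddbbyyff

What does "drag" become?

Each output is the input with this applied: double every character.
Doing the same to "drag": "ddrraagg".

ddrraagg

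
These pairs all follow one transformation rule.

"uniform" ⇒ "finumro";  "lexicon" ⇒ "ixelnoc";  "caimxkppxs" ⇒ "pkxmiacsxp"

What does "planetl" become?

nalplte

The pattern: move the last 3 characters to the front (rotate right by 3), then reverse the string.
For "planetl", step one produces "etlplan"; step two turns that into "nalplte".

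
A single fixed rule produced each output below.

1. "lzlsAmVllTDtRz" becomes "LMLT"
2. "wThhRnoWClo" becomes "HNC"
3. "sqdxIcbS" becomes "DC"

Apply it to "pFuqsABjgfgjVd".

Each output is the input with this applied: keep one character in every 3, starting at position 3 (positions 3rd, 6th, 9th, ...), then convert every letter to uppercase.
"pFuqsABjgfgjVd" → "uAgj" → "UAGJ".

UAGJ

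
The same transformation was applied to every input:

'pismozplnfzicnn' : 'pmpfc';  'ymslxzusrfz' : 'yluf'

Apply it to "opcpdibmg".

The rule is to keep one character in every 3, starting at position 1 (positions 1st, 4th, 7th, ...).
On "opcpdibmg" that produces "opb".

opb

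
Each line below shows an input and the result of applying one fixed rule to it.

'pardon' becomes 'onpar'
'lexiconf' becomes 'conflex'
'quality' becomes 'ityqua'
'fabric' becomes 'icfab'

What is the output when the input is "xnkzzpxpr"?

zpxprxnk

Rule — move the first 3 characters to the end (rotate left by 3), then delete the first character.
"xnkzzpxpr" → "zzpxprxnk" → "zpxprxnk".
(Check on "fabric": → "ricfab" → "icfab" ✓)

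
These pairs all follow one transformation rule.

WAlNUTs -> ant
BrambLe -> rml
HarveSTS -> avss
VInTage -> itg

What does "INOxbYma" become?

The pattern: keep every other character starting from the second (positions 2nd, 4th, 6th, ...), then convert every letter to lowercase.
Working it through for "INOxbYma": intermediate "NxYa", final "nxya".

nxya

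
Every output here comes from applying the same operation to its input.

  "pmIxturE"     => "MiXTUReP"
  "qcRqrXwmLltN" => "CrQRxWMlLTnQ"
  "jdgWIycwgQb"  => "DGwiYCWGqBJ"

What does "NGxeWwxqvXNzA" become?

The transformation: flip the case of every letter, then move the first character to the end.
"NGxeWwxqvXNzA" → "ngXEwWXQVxnZa" → "gXEwWXQVxnZan".

gXEwWXQVxnZan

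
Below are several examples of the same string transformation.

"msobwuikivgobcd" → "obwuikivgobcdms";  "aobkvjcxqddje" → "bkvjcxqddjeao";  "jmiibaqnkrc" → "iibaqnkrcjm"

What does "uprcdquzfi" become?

rcdquzfiup

The transformation: move the first 2 characters to the end (rotate left by 2).
On "uprcdquzfi" that produces "rcdquzfiup".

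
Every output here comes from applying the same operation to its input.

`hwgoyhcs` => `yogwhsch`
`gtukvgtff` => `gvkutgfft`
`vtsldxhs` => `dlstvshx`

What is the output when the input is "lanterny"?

etnalynr

The pattern: move the last 3 characters to the front (rotate right by 3), then reverse the string.
"lanterny" → "etnalynr".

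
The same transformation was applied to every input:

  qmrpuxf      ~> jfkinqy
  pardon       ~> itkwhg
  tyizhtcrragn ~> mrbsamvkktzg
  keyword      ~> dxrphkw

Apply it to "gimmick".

Looking at the pairs, the operation is to shift every letter 7 places backward in the alphabet (wrapping around).
Doing the same to "gimmick": "zbffbvd".

zbffbvd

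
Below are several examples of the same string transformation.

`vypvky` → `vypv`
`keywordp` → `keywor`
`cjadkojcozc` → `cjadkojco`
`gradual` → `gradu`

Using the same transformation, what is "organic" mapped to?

What's happening: delete the last 2 characters.
Doing the same to "organic": "organ".

organ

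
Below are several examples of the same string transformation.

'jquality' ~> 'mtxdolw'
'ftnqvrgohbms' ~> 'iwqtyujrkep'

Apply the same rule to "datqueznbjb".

gdwtxhcqem

What's happening: delete the last character, then shift every letter 3 places forward in the alphabet (wrapping around).
Starting from "datqueznbjb": after the first operation, "datqueznbj"; after the second, "gdwtxhcqem".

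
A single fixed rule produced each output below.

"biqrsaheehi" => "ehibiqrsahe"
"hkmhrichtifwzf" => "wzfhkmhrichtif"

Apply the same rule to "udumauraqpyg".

Looking at the pairs, the operation is to move the last 3 characters to the front (rotate right by 3).
On "udumauraqpyg" that produces "pygudumauraq".

pygudumauraq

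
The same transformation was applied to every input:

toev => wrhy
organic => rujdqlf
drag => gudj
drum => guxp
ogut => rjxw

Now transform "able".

What's happening: shift every letter 3 places forward in the alphabet (wrapping around).
For "able" the result is "deoh".

deoh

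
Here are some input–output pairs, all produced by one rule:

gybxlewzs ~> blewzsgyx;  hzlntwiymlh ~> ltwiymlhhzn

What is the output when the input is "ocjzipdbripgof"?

jipdbripgofocz

The rule is to move the first 3 characters to the end (rotate left by 3), then swap the first and last characters.
"ocjzipdbripgof" → "jipdbripgofocz".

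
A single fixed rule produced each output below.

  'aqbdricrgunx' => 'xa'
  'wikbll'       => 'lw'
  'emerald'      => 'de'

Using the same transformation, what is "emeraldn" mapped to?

ne

Rule — move the last character to the front, then keep only the first 2 characters.
Starting from "emeraldn": after the first operation, "nemerald"; after the second, "ne".
(Check on "wikbll": → "lwikbl" → "lw" ✓)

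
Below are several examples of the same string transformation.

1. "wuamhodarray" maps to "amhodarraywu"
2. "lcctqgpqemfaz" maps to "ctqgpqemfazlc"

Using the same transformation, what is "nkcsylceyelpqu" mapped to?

csylceyelpqunk

Looking at the pairs, the operation is to move the first 2 characters to the end (rotate left by 2).
"nkcsylceyelpqu" → "csylceyelpqunk".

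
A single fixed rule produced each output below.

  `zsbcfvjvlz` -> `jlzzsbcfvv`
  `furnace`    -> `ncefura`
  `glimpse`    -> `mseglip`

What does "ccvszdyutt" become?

yttccvszdu

Looking at the pairs, the operation is to move the last 3 characters to the front (rotate right by 3), then swap the first and last characters.
Working it through for "ccvszdyutt": intermediate "uttccvszdy", final "yttccvszdu".
(Check on "zsbcfvjvlz": → "vlzzsbcfvj" → "jlzzsbcfvv" ✓)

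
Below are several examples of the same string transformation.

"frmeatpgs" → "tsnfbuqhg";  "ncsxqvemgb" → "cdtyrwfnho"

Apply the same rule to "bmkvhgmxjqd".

Looking at the pairs, the operation is to shift every letter 1 place forward in the alphabet (wrapping around), then swap the first and last characters.
"bmkvhgmxjqd" → "enlwihnykrc".

enlwihnykrc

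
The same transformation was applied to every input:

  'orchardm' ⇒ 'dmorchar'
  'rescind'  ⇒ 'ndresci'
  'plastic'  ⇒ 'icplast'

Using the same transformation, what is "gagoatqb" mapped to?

In each case the input is transformed by: move the last 2 characters to the front (rotate right by 2).
Applying that to "gagoatqb" gives "qbgagoat".

qbgagoat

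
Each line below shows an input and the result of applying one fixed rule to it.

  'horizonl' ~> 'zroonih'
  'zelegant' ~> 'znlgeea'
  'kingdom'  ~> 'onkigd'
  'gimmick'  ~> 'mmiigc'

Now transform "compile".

pomlic

Looking at the pairs, the operation is to delete the last character, then sort the characters into reverse alphabetical order.
On "compile": the first step gives "compil", and the second then gives "pomlic".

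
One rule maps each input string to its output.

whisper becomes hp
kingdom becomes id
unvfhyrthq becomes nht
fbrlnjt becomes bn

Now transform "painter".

In each case the input is transformed by: keep one character in every 3, starting at position 2 (positions 2nd, 5th, 8th, ...).
For "painter" the result is "at".

at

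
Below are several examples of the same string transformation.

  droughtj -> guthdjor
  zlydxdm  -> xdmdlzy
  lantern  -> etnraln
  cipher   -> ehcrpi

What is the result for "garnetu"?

enutagr

The transformation: move the first 3 characters to the end (rotate left by 3), then swap each adjacent pair of characters (1↔2, 3↔4, ...).
On "garnetu" that produces "enutagr".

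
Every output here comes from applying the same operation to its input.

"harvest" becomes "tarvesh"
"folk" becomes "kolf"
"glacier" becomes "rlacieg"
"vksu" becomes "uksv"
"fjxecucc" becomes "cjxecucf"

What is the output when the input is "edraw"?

wdrae

The pattern: swap the first and last characters.
So "edraw" becomes "wdrae".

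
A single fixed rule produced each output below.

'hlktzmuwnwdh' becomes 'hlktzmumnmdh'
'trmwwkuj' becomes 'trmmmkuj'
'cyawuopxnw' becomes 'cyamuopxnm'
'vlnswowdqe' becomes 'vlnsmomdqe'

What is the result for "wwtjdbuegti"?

Each output is the input with this applied: replace every "w" with "m".
On "wwtjdbuegti" that produces "mmtjdbuegti".

mmtjdbuegti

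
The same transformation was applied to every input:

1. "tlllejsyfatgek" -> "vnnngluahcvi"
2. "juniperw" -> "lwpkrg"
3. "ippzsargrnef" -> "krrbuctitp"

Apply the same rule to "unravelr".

The pattern: shift every letter 2 places forward in the alphabet (wrapping around), then delete the last 2 characters.
Working it through for "unravelr": intermediate "wptcxgnt", final "wptcxg".
(Check on "tlllejsyfatgek": → "vnnngluahcvigm" → "vnnngluahcvi" ✓)

wptcxg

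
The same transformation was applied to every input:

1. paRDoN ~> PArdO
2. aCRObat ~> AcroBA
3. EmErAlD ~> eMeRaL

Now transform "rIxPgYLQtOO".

In each case the input is transformed by: flip the case of every letter, then delete the last character.
"rIxPgYLQtOO" → "RiXpGylqToo" → "RiXpGylqTo".

RiXpGylqTo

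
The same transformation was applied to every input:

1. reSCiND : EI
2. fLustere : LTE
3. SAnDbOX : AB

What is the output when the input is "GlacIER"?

LI

What's happening: keep one character in every 3, starting at position 2 (positions 2nd, 5th, 8th, ...), then convert every letter to uppercase.
Applying both steps to "GlacIER": "lI", then "LI".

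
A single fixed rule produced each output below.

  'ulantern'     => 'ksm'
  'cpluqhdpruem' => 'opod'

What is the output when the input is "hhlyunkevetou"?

The rule is to shift every letter 1 place backward in the alphabet (wrapping around), then keep one character in every 3, starting at position 2 (positions 2nd, 5th, 8th, ...).
On "hhlyunkevetou": the first step gives "ggkxtmjdudsnt", and the second then gives "gtds".

gtds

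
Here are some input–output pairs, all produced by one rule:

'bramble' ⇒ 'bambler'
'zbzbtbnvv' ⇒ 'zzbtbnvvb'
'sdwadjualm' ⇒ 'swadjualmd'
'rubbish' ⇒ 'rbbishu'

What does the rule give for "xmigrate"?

xigratem

Each output is the input with this applied: move the first character to the end, then swap the first and last characters.
Applying both steps to "xmigrate": "migratex", then "xigratem".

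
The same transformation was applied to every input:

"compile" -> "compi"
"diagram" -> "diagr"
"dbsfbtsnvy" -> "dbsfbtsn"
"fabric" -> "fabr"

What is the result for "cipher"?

ciph

Each output is the input with this applied: delete the last 2 characters.
Applying that to "cipher" gives "ciph".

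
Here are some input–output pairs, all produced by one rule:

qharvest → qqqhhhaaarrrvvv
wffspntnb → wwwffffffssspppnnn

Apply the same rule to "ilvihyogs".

Rule — delete the last 3 characters, then repeat every character 3 times.
Working it through for "ilvihyogs": intermediate "ilvihy", final "iiilllvvviiihhhyyy".
(Check on "wffspntnb": → "wffspn" → "wwwffffffssspppnnn" ✓)

iiilllvvviiihhhyyy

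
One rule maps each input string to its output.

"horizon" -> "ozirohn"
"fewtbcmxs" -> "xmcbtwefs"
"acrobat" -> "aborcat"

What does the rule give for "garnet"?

The transformation: move the last character to the front, then reverse the string.
"garnet" → "tgarne" → "enragt".

enragt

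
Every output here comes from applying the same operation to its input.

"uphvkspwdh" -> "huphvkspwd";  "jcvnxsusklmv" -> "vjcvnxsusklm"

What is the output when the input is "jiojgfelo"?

ojiojgfel

Rule — move the last character to the front.
"jiojgfelo" → "ojiojgfel".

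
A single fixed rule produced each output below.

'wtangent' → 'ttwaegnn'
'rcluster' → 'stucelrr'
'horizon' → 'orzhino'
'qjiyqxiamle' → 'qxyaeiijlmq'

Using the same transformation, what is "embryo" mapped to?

The transformation: sort the characters into alphabetical order, then move the last 3 characters to the front (rotate right by 3).
Applying both steps to "embryo": "bemory", then "orybem".

orybem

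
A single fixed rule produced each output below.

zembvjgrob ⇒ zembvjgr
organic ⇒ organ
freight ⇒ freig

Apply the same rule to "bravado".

What's happening: delete the last 2 characters.
"bravado" → "brava".

brava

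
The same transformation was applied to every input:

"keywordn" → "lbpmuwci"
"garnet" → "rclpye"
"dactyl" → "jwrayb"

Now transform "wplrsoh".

fmqpjnu

The transformation: shift every letter 2 places backward in the alphabet (wrapping around), then reverse the string.
On "wplrsoh": the first step gives "unjpqmf", and the second then gives "fmqpjnu".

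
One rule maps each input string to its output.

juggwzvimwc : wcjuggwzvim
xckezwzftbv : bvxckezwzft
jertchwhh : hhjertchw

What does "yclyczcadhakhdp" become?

The rule is to move the last 2 characters to the front (rotate right by 2).
Applying that to "yclyczcadhakhdp" gives "dpyclyczcadhakh".

dpyclyczcadhakh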